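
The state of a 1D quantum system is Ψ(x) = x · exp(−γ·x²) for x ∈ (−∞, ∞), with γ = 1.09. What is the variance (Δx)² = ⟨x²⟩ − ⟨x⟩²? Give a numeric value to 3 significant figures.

0.688

Compute ⟨x⟩ and ⟨x²⟩ separately, then (Δx)² = ⟨x²⟩ − ⟨x⟩².
Expand each integrand as polynomial × e^(−2γx²) and use ∫x^(2j)·e^(−2γx²) dx = (2j−1)!!/(4γ)^j · √(π/(2γ)), odd powers → 0; here √(π/(2γ)) = 1.2005.
Normalization: ∫|Ψ|² dx = 0.27533.
⟨x⟩ = 0.0000 and ⟨x²⟩ = 0.68807.
(Δx)² = 0.68807 − (0.0000)² = 0.68807.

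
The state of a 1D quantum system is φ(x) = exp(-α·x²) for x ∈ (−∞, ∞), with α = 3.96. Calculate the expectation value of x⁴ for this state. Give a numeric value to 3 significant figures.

⟨x⁴⟩ = ∫ x⁴·|φ|² dx / ∫|φ|² dx (integrals over the domain).
Gaussian moments: ∫x^(2j)·e^(−2αx²) dx = (2j−1)!!/(4α)^j · √(π/(2α)), odd powers integrate to 0; here √(π/(2α)) = 0.62981.
State is unnormalized: ∫|φ|² dx = 0.62981, and ∫φ*·x⁴·φ dx = 0.0075305, so ⟨x⁴⟩ = 0.0075305 / 0.62981.
⟨x⁴⟩ = 0.011957.

0.0120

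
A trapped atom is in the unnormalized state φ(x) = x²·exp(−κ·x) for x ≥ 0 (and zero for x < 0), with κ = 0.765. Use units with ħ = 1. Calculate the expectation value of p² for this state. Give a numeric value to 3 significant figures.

p² φ = −ħ² d²φ/dx²; ⟨p²⟩ = −ħ² ∫ φ*·φ'' dx / ∫|φ|² dx.
Differentiate x²·exp(−κ·x) with the product rule; every integrand then reduces to terms xʲ·e^(−2κx) on [0, ∞), with ∫₀^∞ xʲ·e^(−2κx) dx = j!/(2κ)^(j+1).
State is unnormalized: ∫|φ|² dx = 2.8626, and ∫φ*·(−ħ² φ'') dx = 0.55841, so ⟨p²⟩ = 0.55841 / 2.8626.
⟨p²⟩ = 0.19508.

0.195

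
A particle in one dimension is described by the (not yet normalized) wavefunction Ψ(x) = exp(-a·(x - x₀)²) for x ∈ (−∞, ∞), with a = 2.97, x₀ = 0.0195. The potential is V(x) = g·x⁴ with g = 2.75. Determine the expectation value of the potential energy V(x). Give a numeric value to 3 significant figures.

⟨V⟩ = ∫ V(x)·|Ψ|² dx / ∫|Ψ|² dx.
Gaussian moments (u = x − x₀): ∫u^(2j)·e^(−2au²) du = (2j−1)!!/(4a)^j · √(π/(2a)), odd powers integrate to 0; here √(π/(2a)) = 0.72725.
State is unnormalized: ∫|Ψ|² dx = 0.72725, and ∫Ψ*·V(x)·Ψ dx = 0.042896, so ⟨V⟩ = 0.042896 / 0.72725.
⟨V⟩ = 0.058983.

0.0590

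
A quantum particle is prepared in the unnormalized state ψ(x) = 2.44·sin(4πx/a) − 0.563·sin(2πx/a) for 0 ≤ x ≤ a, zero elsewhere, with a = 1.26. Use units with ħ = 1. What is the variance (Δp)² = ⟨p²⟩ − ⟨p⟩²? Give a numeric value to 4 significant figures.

Compute ⟨p⟩ and ⟨p²⟩ separately; (Δp)² = ⟨p²⟩ − ⟨p⟩².
d²/dx² sin(jπx/a) = −(jπ/a)²·sin(jπx/a); on 0 ≤ x ≤ a, ∫sin²(jπx/a) dx = a/2 and ∫sin(jπx/a)·sin(lπx/a) dx = 0 for j ≠ l, so only diagonal terms survive in ∫|ψ|² and ∫ψ·ψ″; ∫ψ·ψ′ dx = [ψ²/2] between the walls = 0.
Normalization: ∫|ψ|² dx = 3.9505.
⟨p⟩ = 0.0000 and ⟨p²⟩ = 95.696.
(Δp)² = 95.696 − (0.0000)² = 95.696.

95.70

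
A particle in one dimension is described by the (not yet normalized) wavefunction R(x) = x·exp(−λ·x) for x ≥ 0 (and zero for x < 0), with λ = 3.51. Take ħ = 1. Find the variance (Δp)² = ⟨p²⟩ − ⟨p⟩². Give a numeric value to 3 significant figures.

Compute ⟨p⟩ and ⟨p²⟩ separately; (Δp)² = ⟨p²⟩ − ⟨p⟩².
Differentiate x·exp(−λ·x) with the product rule; every integrand then reduces to terms xʲ·e^(−2λx) on [0, ∞), with ∫₀^∞ xʲ·e^(−2λx) dx = j!/(2λ)^(j+1).
Normalization: ∫|R|² dx = 0.0057812.
⟨p⟩ = 0.0000 and ⟨p²⟩ = 12.320.
(Δp)² = 12.320 − (0.0000)² = 12.320.

12.3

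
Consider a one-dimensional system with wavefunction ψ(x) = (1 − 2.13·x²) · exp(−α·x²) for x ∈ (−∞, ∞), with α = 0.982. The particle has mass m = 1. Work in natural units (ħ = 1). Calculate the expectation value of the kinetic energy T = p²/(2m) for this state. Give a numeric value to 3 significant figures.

2.55

T = −(ħ²/2m) d²/dx², so ⟨T⟩ = −(ħ²/2m) ∫ ψ*·ψ'' dx / ∫|ψ|² dx; with m = 1.
Expand each integrand as polynomial × e^(−2αx²) and use ∫x^(2j)·e^(−2αx²) dx = (2j−1)!!/(4α)^j · √(π/(2α)), odd powers → 0; here √(π/(2α)) = 1.2647. Differentiate with the product rule, d/dx e^(−αx²) = −2αx·e^(−αx²).
State is unnormalized: ∫|ψ|² dx = 1.0088, and ∫ψ*·(−ħ²/2m · ψ'') dx = 2.5727, so ⟨T⟩ = 2.5727 / 1.0088.
⟨T⟩ = 2.5503.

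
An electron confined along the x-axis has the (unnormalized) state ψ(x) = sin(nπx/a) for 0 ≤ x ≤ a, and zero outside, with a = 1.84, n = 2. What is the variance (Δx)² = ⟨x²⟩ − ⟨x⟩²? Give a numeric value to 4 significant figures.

0.2393

Compute ⟨x⟩ and ⟨x²⟩ separately, then (Δx)² = ⟨x²⟩ − ⟨x⟩².
With sin²θ = (1 − cos2θ)/2 on 0 ≤ x ≤ a: ∫sin²(nπx/a) dx = a/2, ∫x·sin²(nπx/a) dx = a²/4, ∫x²·sin²(nπx/a) dx = a³·(1/6 − 1/(4n²π²)); higher powers xᵏ the same way, integrating xᵏ·cos(2nπx/a) by parts.
Normalization: ∫|ψ|² dx = 0.92000.
⟨x⟩ = 0.92000 and ⟨x²⟩ = 1.0857.
(Δx)² = 1.0857 − (0.92000)² = 0.23925.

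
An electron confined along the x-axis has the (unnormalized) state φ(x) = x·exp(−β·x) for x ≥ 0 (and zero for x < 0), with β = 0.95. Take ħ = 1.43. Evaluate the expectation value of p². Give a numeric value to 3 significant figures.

p² φ = −ħ² d²φ/dx²; ⟨p²⟩ = −ħ² ∫ φ*·φ'' dx / ∫|φ|² dx.
Differentiate x·exp(−β·x) with the product rule; every integrand then reduces to terms xʲ·e^(−2βx) on [0, ∞), with ∫₀^∞ xʲ·e^(−2βx) dx = j!/(2β)^(j+1).
State is unnormalized: ∫|φ|² dx = 0.29159, and ∫φ*·(−ħ² φ'') dx = 0.53813, so ⟨p²⟩ = 0.53813 / 0.29159.
⟨p²⟩ = 1.8455.

1.85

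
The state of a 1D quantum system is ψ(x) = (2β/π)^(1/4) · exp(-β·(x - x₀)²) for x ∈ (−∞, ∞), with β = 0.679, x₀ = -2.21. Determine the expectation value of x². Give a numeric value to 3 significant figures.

⟨x²⟩ = ∫ x²·|ψ|² dx (integrals over the domain).
Gaussian moments (u = x − x₀): ∫u^(2j)·e^(−2βu²) du = (2j−1)!!/(4β)^j · √(π/(2β)), odd powers integrate to 0; here √(π/(2β)) = 1.5210.
⟨x²⟩ = 5.2523.

5.25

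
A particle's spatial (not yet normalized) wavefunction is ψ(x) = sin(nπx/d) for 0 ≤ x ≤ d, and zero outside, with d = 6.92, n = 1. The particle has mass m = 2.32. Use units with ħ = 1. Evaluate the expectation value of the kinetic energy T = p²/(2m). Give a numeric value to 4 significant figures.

0.04442

T = −(ħ²/2m) d²/dx², so ⟨T⟩ = −(ħ²/2m) ∫ ψ*·ψ'' dx / ∫|ψ|² dx; with m = 2.32.
d/dx sin(nπx/d) = (nπ/d)·cos(nπx/d) and d²/dx² sin(nπx/d) = −(nπ/d)²·sin(nπx/d); on 0 ≤ x ≤ d, ∫sin²(nπx/d) dx = d/2 and ∫sin(nπx/d)·cos(nπx/d) dx = 0.
State is unnormalized: ∫|ψ|² dx = 3.4600, and ∫ψ*·(−ħ²/2m · ψ'') dx = 0.15369, so ⟨T⟩ = 0.15369 / 3.4600.
⟨T⟩ = 0.044419.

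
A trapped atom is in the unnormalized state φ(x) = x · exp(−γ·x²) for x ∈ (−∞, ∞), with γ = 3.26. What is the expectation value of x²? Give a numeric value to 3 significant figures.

⟨x²⟩ = ∫ x²·|φ|² dx / ∫|φ|² dx (integrals over the domain).
Expand each integrand as polynomial × e^(−2γx²) and use ∫x^(2j)·e^(−2γx²) dx = (2j−1)!!/(4γ)^j · √(π/(2γ)), odd powers → 0; here √(π/(2γ)) = 0.69415.
State is unnormalized: ∫|φ|² dx = 0.053232, and ∫φ*·x²·φ dx = 0.012247, so ⟨x²⟩ = 0.012247 / 0.053232.
⟨x²⟩ = 0.23006.

0.230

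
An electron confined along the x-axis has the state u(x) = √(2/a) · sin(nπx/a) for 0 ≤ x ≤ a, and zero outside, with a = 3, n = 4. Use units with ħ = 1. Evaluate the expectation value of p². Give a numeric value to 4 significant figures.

p² u = −ħ² d²u/dx²; ⟨p²⟩ = −ħ² ∫ u*·u'' dx.
d/dx sin(nπx/a) = (nπ/a)·cos(nπx/a) and d²/dx² sin(nπx/a) = −(nπ/a)²·sin(nπx/a); on 0 ≤ x ≤ a, ∫sin²(nπx/a) dx = a/2 and ∫sin(nπx/a)·cos(nπx/a) dx = 0.
⟨p²⟩ = 17.546.

17.55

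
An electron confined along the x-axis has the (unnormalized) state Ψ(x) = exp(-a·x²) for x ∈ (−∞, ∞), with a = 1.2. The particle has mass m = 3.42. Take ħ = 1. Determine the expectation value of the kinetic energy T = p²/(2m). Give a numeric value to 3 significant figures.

0.175

T = −(ħ²/2m) d²/dx², so ⟨T⟩ = −(ħ²/2m) ∫ Ψ*·Ψ'' dx / ∫|Ψ|² dx; with m = 3.42.
Gaussian moments: ∫x^(2j)·e^(−2ax²) dx = (2j−1)!!/(4a)^j · √(π/(2a)), odd powers integrate to 0; here √(π/(2a)) = 1.1441. Derivatives: d/dx e^(−ax²) = −2ax·e^(−ax²), d²/dx² e^(−ax²) = (4a²x² − 2a)·e^(−ax²).
State is unnormalized: ∫|Ψ|² dx = 1.1441, and ∫Ψ*·(−ħ²/2m · Ψ'') dx = 0.20072, so ⟨T⟩ = 0.20072 / 1.1441.
⟨T⟩ = 0.17544.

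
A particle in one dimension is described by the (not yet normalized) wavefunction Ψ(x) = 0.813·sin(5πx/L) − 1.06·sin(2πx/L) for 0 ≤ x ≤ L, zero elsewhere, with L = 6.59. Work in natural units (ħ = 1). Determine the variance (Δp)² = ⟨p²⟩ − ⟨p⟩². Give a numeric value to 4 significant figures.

Compute ⟨p⟩ and ⟨p²⟩ separately; (Δp)² = ⟨p²⟩ − ⟨p⟩².
d²/dx² sin(jπx/L) = −(jπ/L)²·sin(jπx/L); on 0 ≤ x ≤ L, ∫sin²(jπx/L) dx = L/2 and ∫sin(jπx/L)·sin(lπx/L) dx = 0 for j ≠ l, so only diagonal terms survive in ∫|Ψ|² and ∫Ψ·Ψ″; ∫Ψ·Ψ′ dx = [Ψ²/2] between the walls = 0.
Normalization: ∫|Ψ|² dx = 5.8802.
⟨p⟩ = 0.0000 and ⟨p²⟩ = 2.6767.
(Δp)² = 2.6767 − (0.0000)² = 2.6767.

2.677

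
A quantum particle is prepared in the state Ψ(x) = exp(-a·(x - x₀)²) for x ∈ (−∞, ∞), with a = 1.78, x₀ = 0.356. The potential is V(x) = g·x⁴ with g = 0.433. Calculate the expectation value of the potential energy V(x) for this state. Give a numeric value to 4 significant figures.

0.07882

⟨V⟩ = ∫ V(x)·|Ψ|² dx / ∫|Ψ|² dx.
Gaussian moments (u = x − x₀): ∫u^(2j)·e^(−2au²) du = (2j−1)!!/(4a)^j · √(π/(2a)), odd powers integrate to 0; here √(π/(2a)) = 0.93940.
State is unnormalized: ∫|Ψ|² dx = 0.93940, and ∫Ψ*·V(x)·Ψ dx = 0.074047, so ⟨V⟩ = 0.074047 / 0.93940.
⟨V⟩ = 0.078823.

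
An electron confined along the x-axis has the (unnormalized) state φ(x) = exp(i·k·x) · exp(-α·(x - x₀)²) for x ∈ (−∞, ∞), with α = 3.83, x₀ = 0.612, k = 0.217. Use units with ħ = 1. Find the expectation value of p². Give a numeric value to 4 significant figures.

3.877

p² φ = −ħ² d²φ/dx²; ⟨p²⟩ = −ħ² ∫ φ*·φ'' dx / ∫|φ|² dx.
Gaussian moments (u = x − x₀): ∫u^(2j)·e^(−2αu²) du = (2j−1)!!/(4α)^j · √(π/(2α)), odd powers integrate to 0; here √(π/(2α)) = 0.64041. Derivatives: φ′ = (ik − 2αu)·φ, φ″ = ((ik − 2αu)² − 2α)·φ; the odd-in-u pieces drop out.
State is unnormalized: ∫|φ|² dx = 0.64041, and ∫φ*·(−ħ² φ'') dx = 2.4829, so ⟨p²⟩ = 2.4829 / 0.64041.
⟨p²⟩ = 3.8771.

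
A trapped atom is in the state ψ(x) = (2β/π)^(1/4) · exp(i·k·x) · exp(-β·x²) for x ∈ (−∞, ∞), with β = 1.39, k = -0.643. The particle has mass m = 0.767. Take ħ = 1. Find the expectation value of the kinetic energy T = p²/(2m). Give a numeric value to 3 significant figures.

1.18

T = −(ħ²/2m) d²/dx², so ⟨T⟩ = −(ħ²/2m) ∫ ψ*·ψ'' dx; with m = 0.767.
Gaussian moments: ∫x^(2j)·e^(−2βx²) dx = (2j−1)!!/(4β)^j · √(π/(2β)), odd powers integrate to 0; here √(π/(2β)) = 1.0630. Derivatives: ψ′ = (ik − 2βx)·ψ, ψ″ = ((ik − 2βx)² − 2β)·ψ; the odd-in-x pieces drop out.
⟨T⟩ = 1.1757.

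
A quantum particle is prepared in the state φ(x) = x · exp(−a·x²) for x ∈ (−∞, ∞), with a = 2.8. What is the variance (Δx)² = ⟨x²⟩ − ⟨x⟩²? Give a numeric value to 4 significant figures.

Compute ⟨x⟩ and ⟨x²⟩ separately, then (Δx)² = ⟨x²⟩ − ⟨x⟩².
Expand each integrand as polynomial × e^(−2ax²) and use ∫x^(2j)·e^(−2ax²) dx = (2j−1)!!/(4a)^j · √(π/(2a)), odd powers → 0; here √(π/(2a)) = 0.74900.
Normalization: ∫|φ|² dx = 0.066875.
⟨x⟩ = 0.0000 and ⟨x²⟩ = 0.26786.
(Δx)² = 0.26786 − (0.0000)² = 0.26786.

0.2679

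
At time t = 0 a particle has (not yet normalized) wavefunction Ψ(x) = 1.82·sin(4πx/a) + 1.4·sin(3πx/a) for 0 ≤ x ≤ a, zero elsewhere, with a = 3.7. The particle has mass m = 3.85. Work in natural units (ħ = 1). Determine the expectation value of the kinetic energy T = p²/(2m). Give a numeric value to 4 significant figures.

T = −(ħ²/2m) d²/dx², so ⟨T⟩ = −(ħ²/2m) ∫ Ψ*·Ψ'' dx / ∫|Ψ|² dx; with m = 3.85.
d²/dx² sin(jπx/a) = −(jπ/a)²·sin(jπx/a); on 0 ≤ x ≤ a, ∫sin²(jπx/a) dx = a/2 and ∫sin(jπx/a)·sin(lπx/a) dx = 0 for j ≠ l, so only diagonal terms survive in ∫|Ψ|² and ∫Ψ·Ψ″; ∫Ψ·Ψ′ dx = [Ψ²/2] between the walls = 0.
State is unnormalized: ∫|Ψ|² dx = 9.7539, and ∫Ψ*·(−ħ²/2m · Ψ'') dx = 12.235, so ⟨T⟩ = 12.235 / 9.7539.
⟨T⟩ = 1.2544.

1.254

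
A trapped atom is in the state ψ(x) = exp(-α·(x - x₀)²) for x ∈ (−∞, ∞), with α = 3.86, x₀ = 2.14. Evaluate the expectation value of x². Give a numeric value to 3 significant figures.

4.64

⟨x²⟩ = ∫ x²·|ψ|² dx / ∫|ψ|² dx (integrals over the domain).
Gaussian moments (u = x − x₀): ∫u^(2j)·e^(−2αu²) du = (2j−1)!!/(4α)^j · √(π/(2α)), odd powers integrate to 0; here √(π/(2α)) = 0.63792.
State is unnormalized: ∫|ψ|² dx = 0.63792, and ∫ψ*·x²·ψ dx = 2.9627, so ⟨x²⟩ = 2.9627 / 0.63792.
⟨x²⟩ = 4.6444.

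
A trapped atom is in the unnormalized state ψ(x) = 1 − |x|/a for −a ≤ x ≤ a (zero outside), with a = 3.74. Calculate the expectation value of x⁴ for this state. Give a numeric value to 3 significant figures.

⟨x⁴⟩ = ∫ x⁴·|ψ|² dx / ∫|ψ|² dx (integrals over the domain).
ψ is even, so ∫ over [−a, a] = 2∫₀ᵃ with ψ = 1 − x/a there: ∫₀ᵃ (1 − x/a)² dx = a/3, ∫₀ᵃ x²(1 − x/a)² dx = a³/30, ∫₀ᵃ x⁴(1 − x/a)² dx = a⁵/105.
State is unnormalized: ∫|ψ|² dx = 2.4933, and ∫ψ*·x⁴·ψ dx = 13.938, so ⟨x⁴⟩ = 13.938 / 2.4933.
⟨x⁴⟩ = 5.5901.

5.59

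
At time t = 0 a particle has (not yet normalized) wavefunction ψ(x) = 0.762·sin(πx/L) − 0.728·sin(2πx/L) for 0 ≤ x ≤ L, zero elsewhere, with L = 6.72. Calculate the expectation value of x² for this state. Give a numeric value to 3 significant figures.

⟨x²⟩ = ∫ x²·|ψ|² dx / ∫|ψ|² dx (integrals over the domain).
On 0 ≤ x ≤ L (j ≠ l): ∫sin²(jπx/L) dx = L/2, ∫sin(jπx/L)·sin(lπx/L) dx = 0; diagonal moments ∫x·sin²(jπx/L) dx = L²/4, ∫x²·sin²(jπx/L) dx = L³·(1/6 − 1/(4j²π²)); cross terms ∫x·sin(jπx/L)·sin(lπx/L) dx = 0 for j + l even and −4jlL²/(π²(j² − l²)²) for j + l odd, ∫x²·sin(jπx/L)·sin(lπx/L) dx = (−1)^(j+l)·4jlL³/(π²(j² − l²)²); higher powers the same way via product-to-sum and parts.
State is unnormalized: ∫|ψ|² dx = 3.7317, and ∫ψ*·x²·ψ dx = 81.014, so ⟨x²⟩ = 81.014 / 3.7317.
⟨x²⟩ = 21.710.

21.7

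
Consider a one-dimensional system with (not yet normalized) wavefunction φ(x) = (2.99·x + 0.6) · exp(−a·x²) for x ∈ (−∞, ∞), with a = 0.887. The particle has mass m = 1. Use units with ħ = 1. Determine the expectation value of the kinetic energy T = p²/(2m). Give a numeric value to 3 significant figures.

1.22

T = −(ħ²/2m) d²/dx², so ⟨T⟩ = −(ħ²/2m) ∫ φ*·φ'' dx / ∫|φ|² dx; with m = 1.
Expand each integrand as polynomial × e^(−2ax²) and use ∫x^(2j)·e^(−2ax²) dx = (2j−1)!!/(4a)^j · √(π/(2a)), odd powers → 0; here √(π/(2a)) = 1.3308. Differentiate with the product rule, d/dx e^(−ax²) = −2ax·e^(−ax²).
State is unnormalized: ∫|φ|² dx = 3.8323, and ∫φ*·(−ħ²/2m · φ'') dx = 4.6739, so ⟨T⟩ = 4.6739 / 3.8323.
⟨T⟩ = 1.2196.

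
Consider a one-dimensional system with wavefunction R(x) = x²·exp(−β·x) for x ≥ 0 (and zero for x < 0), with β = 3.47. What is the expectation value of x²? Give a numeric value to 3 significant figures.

⟨x²⟩ = ∫ x²·|R|² dx / ∫|R|² dx (integrals over the domain).
Every integrand reduces to terms xʲ·e^(−2βx) on [0, ∞); use ∫₀^∞ xʲ·e^(−2βx) dx = j!/(2β)^(j+1).
State is unnormalized: ∫|R|² dx = 0.0014908, and ∫R*·x²·R dx = 0.00092857, so ⟨x²⟩ = 0.00092857 / 0.0014908.
⟨x²⟩ = 0.62288.

0.623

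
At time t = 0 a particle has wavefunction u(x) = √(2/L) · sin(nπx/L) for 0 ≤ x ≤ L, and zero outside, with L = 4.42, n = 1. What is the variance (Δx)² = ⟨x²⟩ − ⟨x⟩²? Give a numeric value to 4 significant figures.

0.6383

Compute ⟨x⟩ and ⟨x²⟩ separately, then (Δx)² = ⟨x²⟩ − ⟨x⟩².
With sin²θ = (1 − cos2θ)/2 on 0 ≤ x ≤ L: ∫sin²(nπx/L) dx = L/2, ∫x·sin²(nπx/L) dx = L²/4, ∫x²·sin²(nπx/L) dx = L³·(1/6 − 1/(4n²π²)); higher powers xᵏ the same way, integrating xᵏ·cos(2nπx/L) by parts.
⟨x⟩ = 2.2100 and ⟨x²⟩ = 5.5224.
(Δx)² = 5.5224 − (2.2100)² = 0.63831.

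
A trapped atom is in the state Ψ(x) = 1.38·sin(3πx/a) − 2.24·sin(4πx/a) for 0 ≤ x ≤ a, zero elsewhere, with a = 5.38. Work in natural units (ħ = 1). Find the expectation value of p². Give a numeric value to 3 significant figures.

p² Ψ = −ħ² d²Ψ/dx²; ⟨p²⟩ = −ħ² ∫ Ψ*·Ψ'' dx / ∫|Ψ|² dx.
d²/dx² sin(jπx/a) = −(jπ/a)²·sin(jπx/a); on 0 ≤ x ≤ a, ∫sin²(jπx/a) dx = a/2 and ∫sin(jπx/a)·sin(lπx/a) dx = 0 for j ≠ l, so only diagonal terms survive in ∫|Ψ|² and ∫Ψ·Ψ″; ∫Ψ·Ψ′ dx = [Ψ²/2] between the walls = 0.
State is unnormalized: ∫|Ψ|² dx = 18.620, and ∫Ψ*·(−ħ² Ψ'') dx = 89.360, so ⟨p²⟩ = 89.360 / 18.620.
⟨p²⟩ = 4.7991.

4.80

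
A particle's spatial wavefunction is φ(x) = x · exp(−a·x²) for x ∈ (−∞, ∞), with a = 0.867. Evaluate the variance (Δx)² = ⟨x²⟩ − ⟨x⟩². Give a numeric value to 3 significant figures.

0.865

Compute ⟨x⟩ and ⟨x²⟩ separately, then (Δx)² = ⟨x²⟩ − ⟨x⟩².
Expand each integrand as polynomial × e^(−2ax²) and use ∫x^(2j)·e^(−2ax²) dx = (2j−1)!!/(4a)^j · √(π/(2a)), odd powers → 0; here √(π/(2a)) = 1.3460.
Normalization: ∫|φ|² dx = 0.38812.
⟨x⟩ = 0.0000 and ⟨x²⟩ = 0.86505.
(Δx)² = 0.86505 − (0.0000)² = 0.86505.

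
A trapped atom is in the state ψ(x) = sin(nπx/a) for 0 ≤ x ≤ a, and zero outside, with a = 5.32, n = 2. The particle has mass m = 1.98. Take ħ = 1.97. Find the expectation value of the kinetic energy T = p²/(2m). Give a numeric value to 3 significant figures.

1.37

T = −(ħ²/2m) d²/dx², so ⟨T⟩ = −(ħ²/2m) ∫ ψ*·ψ'' dx / ∫|ψ|² dx; with m = 1.98.
d/dx sin(nπx/a) = (nπ/a)·cos(nπx/a) and d²/dx² sin(nπx/a) = −(nπ/a)²·sin(nπx/a); on 0 ≤ x ≤ a, ∫sin²(nπx/a) dx = a/2 and ∫sin(nπx/a)·cos(nπx/a) dx = 0.
State is unnormalized: ∫|ψ|² dx = 2.6600, and ∫ψ*·(−ħ²/2m · ψ'') dx = 3.6363, so ⟨T⟩ = 3.6363 / 2.6600.
⟨T⟩ = 1.3670.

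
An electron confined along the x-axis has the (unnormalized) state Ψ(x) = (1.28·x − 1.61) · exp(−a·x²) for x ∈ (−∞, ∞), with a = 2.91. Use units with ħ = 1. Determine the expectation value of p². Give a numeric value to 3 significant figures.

3.21

p² Ψ = −ħ² d²Ψ/dx²; ⟨p²⟩ = −ħ² ∫ Ψ*·Ψ'' dx / ∫|Ψ|² dx.
Expand each integrand as polynomial × e^(−2ax²) and use ∫x^(2j)·e^(−2ax²) dx = (2j−1)!!/(4a)^j · √(π/(2a)), odd powers → 0; here √(π/(2a)) = 0.73471. Differentiate with the product rule, d/dx e^(−ax²) = −2ax·e^(−ax²).
State is unnormalized: ∫|Ψ|² dx = 2.0078, and ∫Ψ*·(−ħ² Ψ'') dx = 6.4447, so ⟨p²⟩ = 6.4447 / 2.0078.
⟨p²⟩ = 3.2098.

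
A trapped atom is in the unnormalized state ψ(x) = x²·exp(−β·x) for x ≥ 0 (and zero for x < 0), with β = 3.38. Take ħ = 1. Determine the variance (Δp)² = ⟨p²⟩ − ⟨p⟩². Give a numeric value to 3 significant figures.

Compute ⟨p⟩ and ⟨p²⟩ separately; (Δp)² = ⟨p²⟩ − ⟨p⟩².
Differentiate x²·exp(−β·x) with the product rule; every integrand then reduces to terms xʲ·e^(−2βx) on [0, ∞), with ∫₀^∞ xʲ·e^(−2βx) dx = j!/(2β)^(j+1).
Normalization: ∫|ψ|² dx = 0.0017001.
⟨p⟩ = 0.0000 and ⟨p²⟩ = 3.8081.
(Δp)² = 3.8081 − (0.0000)² = 3.8081.

3.81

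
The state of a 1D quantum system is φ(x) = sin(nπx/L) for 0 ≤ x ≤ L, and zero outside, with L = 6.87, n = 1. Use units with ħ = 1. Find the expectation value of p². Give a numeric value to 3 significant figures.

0.209

p² φ = −ħ² d²φ/dx²; ⟨p²⟩ = −ħ² ∫ φ*·φ'' dx / ∫|φ|² dx.
d/dx sin(nπx/L) = (nπ/L)·cos(nπx/L) and d²/dx² sin(nπx/L) = −(nπ/L)²·sin(nπx/L); on 0 ≤ x ≤ L, ∫sin²(nπx/L) dx = L/2 and ∫sin(nπx/L)·cos(nπx/L) dx = 0.
State is unnormalized: ∫|φ|² dx = 3.4350, and ∫φ*·(−ħ² φ'') dx = 0.71831, so ⟨p²⟩ = 0.71831 / 3.4350.
⟨p²⟩ = 0.20912.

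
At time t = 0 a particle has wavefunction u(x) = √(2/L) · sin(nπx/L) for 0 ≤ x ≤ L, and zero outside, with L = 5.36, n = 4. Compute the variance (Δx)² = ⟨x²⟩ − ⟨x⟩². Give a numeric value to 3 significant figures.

Compute ⟨x⟩ and ⟨x²⟩ separately, then (Δx)² = ⟨x²⟩ − ⟨x⟩².
With sin²θ = (1 − cos2θ)/2 on 0 ≤ x ≤ L: ∫sin²(nπx/L) dx = L/2, ∫x·sin²(nπx/L) dx = L²/4, ∫x²·sin²(nπx/L) dx = L³·(1/6 − 1/(4n²π²)); higher powers xᵏ the same way, integrating xᵏ·cos(2nπx/L) by parts.
⟨x⟩ = 2.6800 and ⟨x²⟩ = 9.4856.
(Δx)² = 9.4856 − (2.6800)² = 2.3032.

2.30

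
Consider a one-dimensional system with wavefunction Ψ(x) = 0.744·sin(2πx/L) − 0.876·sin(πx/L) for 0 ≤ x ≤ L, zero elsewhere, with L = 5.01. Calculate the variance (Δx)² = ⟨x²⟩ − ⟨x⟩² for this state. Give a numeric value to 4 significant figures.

Compute ⟨x⟩ and ⟨x²⟩ separately, then (Δx)² = ⟨x²⟩ − ⟨x⟩².
On 0 ≤ x ≤ L (j ≠ l): ∫sin²(jπx/L) dx = L/2, ∫sin(jπx/L)·sin(lπx/L) dx = 0; diagonal moments ∫x·sin²(jπx/L) dx = L²/4, ∫x²·sin²(jπx/L) dx = L³·(1/6 − 1/(4j²π²)); cross terms ∫x·sin(jπx/L)·sin(lπx/L) dx = 0 for j + l even and −4jlL²/(π²(j² − l²)²) for j + l odd, ∫x²·sin(jπx/L)·sin(lπx/L) dx = (−1)^(j+l)·4jlL³/(π²(j² − l²)²); higher powers the same way via product-to-sum and parts.
Normalization: ∫|Ψ|² dx = 3.3089.
⟨x⟩ = 3.3955 and ⟨x²⟩ = 11.956.
(Δx)² = 11.956 − (3.3955)² = 0.42669.

0.4267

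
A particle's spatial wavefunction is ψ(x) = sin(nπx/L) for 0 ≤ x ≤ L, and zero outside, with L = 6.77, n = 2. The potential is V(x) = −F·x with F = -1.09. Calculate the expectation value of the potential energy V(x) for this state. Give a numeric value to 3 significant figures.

⟨V⟩ = ∫ V(x)·|ψ|² dx / ∫|ψ|² dx.
With sin²θ = (1 − cos2θ)/2 on 0 ≤ x ≤ L: ∫sin²(nπx/L) dx = L/2, ∫x·sin²(nπx/L) dx = L²/4, ∫x²·sin²(nπx/L) dx = L³·(1/6 − 1/(4n²π²)); higher powers xᵏ the same way, integrating xᵏ·cos(2nπx/L) by parts.
State is unnormalized: ∫|ψ|² dx = 3.3850, and ∫ψ*·V(x)·ψ dx = 12.489, so ⟨V⟩ = 12.489 / 3.3850.
⟨V⟩ = 3.6897.

3.69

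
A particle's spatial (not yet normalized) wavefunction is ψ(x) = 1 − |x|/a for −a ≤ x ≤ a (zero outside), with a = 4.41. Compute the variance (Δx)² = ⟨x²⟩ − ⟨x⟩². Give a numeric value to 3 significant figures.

1.94

Compute ⟨x⟩ and ⟨x²⟩ separately, then (Δx)² = ⟨x²⟩ − ⟨x⟩².
ψ is even, so ∫ over [−a, a] = 2∫₀ᵃ with ψ = 1 − x/a there: ∫₀ᵃ (1 − x/a)² dx = a/3, ∫₀ᵃ x²(1 − x/a)² dx = a³/30, ∫₀ᵃ x⁴(1 − x/a)² dx = a⁵/105.
Normalization: ∫|ψ|² dx = 2.9400.
⟨x⟩ = 0.0000 and ⟨x²⟩ = 1.9448.
(Δx)² = 1.9448 − (0.0000)² = 1.9448.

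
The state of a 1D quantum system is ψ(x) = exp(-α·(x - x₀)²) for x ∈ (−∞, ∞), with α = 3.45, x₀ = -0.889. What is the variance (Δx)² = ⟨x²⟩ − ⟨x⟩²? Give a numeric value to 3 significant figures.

0.0725

Compute ⟨x⟩ and ⟨x²⟩ separately, then (Δx)² = ⟨x²⟩ − ⟨x⟩².
Gaussian moments (u = x − x₀): ∫u^(2j)·e^(−2αu²) du = (2j−1)!!/(4α)^j · √(π/(2α)), odd powers integrate to 0; here √(π/(2α)) = 0.67476.
Normalization: ∫|ψ|² dx = 0.67476.
⟨x⟩ = -0.88900 and ⟨x²⟩ = 0.86278.
(Δx)² = 0.86278 − (-0.88900)² = 0.072464.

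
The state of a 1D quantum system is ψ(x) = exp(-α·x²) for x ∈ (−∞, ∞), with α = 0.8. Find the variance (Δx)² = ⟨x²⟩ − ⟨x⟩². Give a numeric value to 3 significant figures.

Compute ⟨x⟩ and ⟨x²⟩ separately, then (Δx)² = ⟨x²⟩ − ⟨x⟩².
Gaussian moments: ∫x^(2j)·e^(−2αx²) dx = (2j−1)!!/(4α)^j · √(π/(2α)), odd powers integrate to 0; here √(π/(2α)) = 1.4012.
Normalization: ∫|ψ|² dx = 1.4012.
⟨x⟩ = 0.0000 and ⟨x²⟩ = 0.31250.
(Δx)² = 0.31250 − (0.0000)² = 0.31250.

0.313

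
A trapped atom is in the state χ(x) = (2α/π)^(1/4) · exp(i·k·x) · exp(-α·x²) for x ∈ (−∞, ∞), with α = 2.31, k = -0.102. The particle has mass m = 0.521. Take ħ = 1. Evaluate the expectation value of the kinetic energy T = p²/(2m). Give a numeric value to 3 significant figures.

T = −(ħ²/2m) d²/dx², so ⟨T⟩ = −(ħ²/2m) ∫ χ*·χ'' dx; with m = 0.521.
Gaussian moments: ∫x^(2j)·e^(−2αx²) dx = (2j−1)!!/(4α)^j · √(π/(2α)), odd powers integrate to 0; here √(π/(2α)) = 0.82462. Derivatives: χ′ = (ik − 2αx)·χ, χ″ = ((ik − 2αx)² − 2α)·χ; the odd-in-x pieces drop out.
⟨T⟩ = 2.2269.

2.23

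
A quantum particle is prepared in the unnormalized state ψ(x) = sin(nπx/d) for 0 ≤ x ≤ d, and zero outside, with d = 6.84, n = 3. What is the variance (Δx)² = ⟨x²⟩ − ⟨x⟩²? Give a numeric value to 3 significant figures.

Compute ⟨x⟩ and ⟨x²⟩ separately, then (Δx)² = ⟨x²⟩ − ⟨x⟩².
With sin²θ = (1 − cos2θ)/2 on 0 ≤ x ≤ d: ∫sin²(nπx/d) dx = d/2, ∫x·sin²(nπx/d) dx = d²/4, ∫x²·sin²(nπx/d) dx = d³·(1/6 − 1/(4n²π²)); higher powers xᵏ the same way, integrating xᵏ·cos(2nπx/d) by parts.
Normalization: ∫|ψ|² dx = 3.4200.
⟨x⟩ = 3.4200 and ⟨x²⟩ = 15.332.
(Δx)² = 15.332 − (3.4200)² = 3.6354.

3.64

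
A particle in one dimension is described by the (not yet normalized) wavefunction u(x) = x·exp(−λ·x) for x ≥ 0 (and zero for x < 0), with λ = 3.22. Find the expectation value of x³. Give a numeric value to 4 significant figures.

⟨x³⟩ = ∫ x³·|u|² dx / ∫|u|² dx (integrals over the domain).
Every integrand reduces to terms xʲ·e^(−2λx) on [0, ∞); use ∫₀^∞ xʲ·e^(−2λx) dx = j!/(2λ)^(j+1).
State is unnormalized: ∫|u|² dx = 0.0074881, and ∫u*·x³·u dx = 0.0016822, so ⟨x³⟩ = 0.0016822 / 0.0074881.
⟨x³⟩ = 0.22464.

0.2246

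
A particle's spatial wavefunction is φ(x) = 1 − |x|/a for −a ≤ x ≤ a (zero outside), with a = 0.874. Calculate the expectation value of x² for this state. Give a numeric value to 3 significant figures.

⟨x²⟩ = ∫ x²·|φ|² dx / ∫|φ|² dx (integrals over the domain).
φ is even, so ∫ over [−a, a] = 2∫₀ᵃ with φ = 1 − x/a there: ∫₀ᵃ (1 − x/a)² dx = a/3, ∫₀ᵃ x²(1 − x/a)² dx = a³/30, ∫₀ᵃ x⁴(1 − x/a)² dx = a⁵/105.
State is unnormalized: ∫|φ|² dx = 0.58267, and ∫φ*·x²·φ dx = 0.044509, so ⟨x²⟩ = 0.044509 / 0.58267.
⟨x²⟩ = 0.076388.

0.0764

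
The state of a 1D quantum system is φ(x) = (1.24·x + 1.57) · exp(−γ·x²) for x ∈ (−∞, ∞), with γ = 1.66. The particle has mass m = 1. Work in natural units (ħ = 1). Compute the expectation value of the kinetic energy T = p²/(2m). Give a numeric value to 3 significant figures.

T = −(ħ²/2m) d²/dx², so ⟨T⟩ = −(ħ²/2m) ∫ φ*·φ'' dx / ∫|φ|² dx; with m = 1.
Expand each integrand as polynomial × e^(−2γx²) and use ∫x^(2j)·e^(−2γx²) dx = (2j−1)!!/(4γ)^j · √(π/(2γ)), odd powers → 0; here √(π/(2γ)) = 0.97276. Differentiate with the product rule, d/dx e^(−γx²) = −2γx·e^(−γx²).
State is unnormalized: ∫|φ|² dx = 2.6230, and ∫φ*·(−ħ²/2m · φ'') dx = 2.5510, so ⟨T⟩ = 2.5510 / 2.6230.
⟨T⟩ = 0.97256.

0.973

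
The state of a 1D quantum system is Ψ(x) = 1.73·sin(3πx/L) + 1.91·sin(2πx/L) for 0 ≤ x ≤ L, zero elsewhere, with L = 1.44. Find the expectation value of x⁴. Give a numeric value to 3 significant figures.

⟨x⁴⟩ = ∫ x⁴·|Ψ|² dx / ∫|Ψ|² dx (integrals over the domain).
On 0 ≤ x ≤ L (j ≠ l): ∫sin²(jπx/L) dx = L/2, ∫sin(jπx/L)·sin(lπx/L) dx = 0; diagonal moments ∫x·sin²(jπx/L) dx = L²/4, ∫x²·sin²(jπx/L) dx = L³·(1/6 − 1/(4j²π²)); cross terms ∫x·sin(jπx/L)·sin(lπx/L) dx = 0 for j + l even and −4jlL²/(π²(j² − l²)²) for j + l odd, ∫x²·sin(jπx/L)·sin(lπx/L) dx = (−1)^(j+l)·4jlL³/(π²(j² − l²)²); higher powers the same way via product-to-sum and parts.
State is unnormalized: ∫|Ψ|² dx = 4.7815, and ∫Ψ*·x⁴·Ψ dx = 0.80676, so ⟨x⁴⟩ = 0.80676 / 4.7815.
⟨x⁴⟩ = 0.16873.

0.169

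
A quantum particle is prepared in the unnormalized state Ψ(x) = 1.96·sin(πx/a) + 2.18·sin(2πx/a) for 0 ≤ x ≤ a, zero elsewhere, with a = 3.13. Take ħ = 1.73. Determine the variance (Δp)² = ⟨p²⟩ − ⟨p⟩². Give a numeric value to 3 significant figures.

8.02

Compute ⟨p⟩ and ⟨p²⟩ separately; (Δp)² = ⟨p²⟩ − ⟨p⟩².
d²/dx² sin(jπx/a) = −(jπ/a)²·sin(jπx/a); on 0 ≤ x ≤ a, ∫sin²(jπx/a) dx = a/2 and ∫sin(jπx/a)·sin(lπx/a) dx = 0 for j ≠ l, so only diagonal terms survive in ∫|Ψ|² and ∫Ψ·Ψ″; ∫Ψ·Ψ′ dx = [Ψ²/2] between the walls = 0.
Normalization: ∫|Ψ|² dx = 13.450.
⟨p⟩ = 0.0000 and ⟨p²⟩ = 8.0171.
(Δp)² = 8.0171 − (0.0000)² = 8.0171.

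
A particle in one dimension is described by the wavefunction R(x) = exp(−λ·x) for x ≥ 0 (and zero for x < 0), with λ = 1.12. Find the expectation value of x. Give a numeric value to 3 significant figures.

⟨x⟩ = ∫ x·|R|² dx / ∫|R|² dx (integrals over the domain).
Every integrand reduces to terms xʲ·e^(−2λx) on [0, ∞); use ∫₀^∞ xʲ·e^(−2λx) dx = j!/(2λ)^(j+1).
State is unnormalized: ∫|R|² dx = 0.44643, and ∫R*·x·R dx = 0.19930, so ⟨x⟩ = 0.19930 / 0.44643.
⟨x⟩ = 0.44643.

0.446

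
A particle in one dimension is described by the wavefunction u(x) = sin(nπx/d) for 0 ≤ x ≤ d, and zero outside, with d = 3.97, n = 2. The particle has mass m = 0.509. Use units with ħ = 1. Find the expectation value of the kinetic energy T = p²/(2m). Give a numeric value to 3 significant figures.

2.46

T = −(ħ²/2m) d²/dx², so ⟨T⟩ = −(ħ²/2m) ∫ u*·u'' dx / ∫|u|² dx; with m = 0.509.
d/dx sin(nπx/d) = (nπ/d)·cos(nπx/d) and d²/dx² sin(nπx/d) = −(nπ/d)²·sin(nπx/d); on 0 ≤ x ≤ d, ∫sin²(nπx/d) dx = d/2 and ∫sin(nπx/d)·cos(nπx/d) dx = 0.
State is unnormalized: ∫|u|² dx = 1.9850, and ∫u*·(−ħ²/2m · u'') dx = 4.8842, so ⟨T⟩ = 4.8842 / 1.9850.
⟨T⟩ = 2.4605.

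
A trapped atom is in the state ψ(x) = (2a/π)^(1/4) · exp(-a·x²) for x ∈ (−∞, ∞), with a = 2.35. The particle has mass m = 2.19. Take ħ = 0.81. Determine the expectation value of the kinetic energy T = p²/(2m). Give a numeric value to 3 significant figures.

0.352

T = −(ħ²/2m) d²/dx², so ⟨T⟩ = −(ħ²/2m) ∫ ψ*·ψ'' dx; with m = 2.19.
Gaussian moments: ∫x^(2j)·e^(−2ax²) dx = (2j−1)!!/(4a)^j · √(π/(2a)), odd powers integrate to 0; here √(π/(2a)) = 0.81757. Derivatives: d/dx e^(−ax²) = −2ax·e^(−ax²), d²/dx² e^(−ax²) = (4a²x² − 2a)·e^(−ax²).
⟨T⟩ = 0.35202.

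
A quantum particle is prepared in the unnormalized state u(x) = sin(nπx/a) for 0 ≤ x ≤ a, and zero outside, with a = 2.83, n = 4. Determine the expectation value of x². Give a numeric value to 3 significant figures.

⟨x²⟩ = ∫ x²·|u|² dx / ∫|u|² dx (integrals over the domain).
With sin²θ = (1 − cos2θ)/2 on 0 ≤ x ≤ a: ∫sin²(nπx/a) dx = a/2, ∫x·sin²(nπx/a) dx = a²/4, ∫x²·sin²(nπx/a) dx = a³·(1/6 − 1/(4n²π²)); higher powers xᵏ the same way, integrating xᵏ·cos(2nπx/a) by parts.
State is unnormalized: ∫|u|² dx = 1.4150, and ∫u*·x²·u dx = 3.7416, so ⟨x²⟩ = 3.7416 / 1.4150.
⟨x²⟩ = 2.6443.

2.64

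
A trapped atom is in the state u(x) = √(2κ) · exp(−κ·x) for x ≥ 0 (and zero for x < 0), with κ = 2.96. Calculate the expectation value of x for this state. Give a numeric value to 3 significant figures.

⟨x⟩ = ∫ x·|u|² dx (integrals over the domain).
Every integrand reduces to terms xʲ·e^(−2κx) on [0, ∞); use ∫₀^∞ xʲ·e^(−2κx) dx = j!/(2κ)^(j+1).
⟨x⟩ = 0.16892.

0.169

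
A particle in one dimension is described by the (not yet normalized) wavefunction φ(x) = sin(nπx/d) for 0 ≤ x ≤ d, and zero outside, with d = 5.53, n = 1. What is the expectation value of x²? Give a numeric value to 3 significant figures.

8.64

⟨x²⟩ = ∫ x²·|φ|² dx / ∫|φ|² dx (integrals over the domain).
With sin²θ = (1 − cos2θ)/2 on 0 ≤ x ≤ d: ∫sin²(nπx/d) dx = d/2, ∫x·sin²(nπx/d) dx = d²/4, ∫x²·sin²(nπx/d) dx = d³·(1/6 − 1/(4n²π²)); higher powers xᵏ the same way, integrating xᵏ·cos(2nπx/d) by parts.
State is unnormalized: ∫|φ|² dx = 2.7650, and ∫φ*·x²·φ dx = 23.902, so ⟨x²⟩ = 23.902 / 2.7650.
⟨x²⟩ = 8.6444.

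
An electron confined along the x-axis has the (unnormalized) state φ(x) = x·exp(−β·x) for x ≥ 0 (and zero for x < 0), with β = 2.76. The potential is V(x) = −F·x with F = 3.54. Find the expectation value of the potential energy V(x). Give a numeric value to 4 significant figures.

-1.924

⟨V⟩ = ∫ V(x)·|φ|² dx / ∫|φ|² dx.
Every integrand reduces to terms xʲ·e^(−2βx) on [0, ∞); use ∫₀^∞ xʲ·e^(−2βx) dx = j!/(2β)^(j+1).
State is unnormalized: ∫|φ|² dx = 0.011891, and ∫φ*·V(x)·φ dx = -0.022877, so ⟨V⟩ = -0.022877 / 0.011891.
⟨V⟩ = -1.9239.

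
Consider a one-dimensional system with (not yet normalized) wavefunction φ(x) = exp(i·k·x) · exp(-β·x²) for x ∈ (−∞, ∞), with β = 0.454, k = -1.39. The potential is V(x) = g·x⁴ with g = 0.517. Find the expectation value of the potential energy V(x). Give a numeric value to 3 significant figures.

0.470

⟨V⟩ = ∫ V(x)·|φ|² dx / ∫|φ|² dx.
Gaussian moments: ∫x^(2j)·e^(−2βx²) dx = (2j−1)!!/(4β)^j · √(π/(2β)), odd powers integrate to 0; here √(π/(2β)) = 1.8601.
State is unnormalized: ∫|φ|² dx = 1.8601, and ∫φ*·V(x)·φ dx = 0.87481, so ⟨V⟩ = 0.87481 / 1.8601.
⟨V⟩ = 0.47031.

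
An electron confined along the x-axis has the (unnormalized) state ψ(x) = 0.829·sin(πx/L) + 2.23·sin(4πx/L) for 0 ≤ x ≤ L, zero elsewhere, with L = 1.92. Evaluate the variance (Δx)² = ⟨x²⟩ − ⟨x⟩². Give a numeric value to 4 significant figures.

0.2739

Compute ⟨x⟩ and ⟨x²⟩ separately, then (Δx)² = ⟨x²⟩ − ⟨x⟩².
On 0 ≤ x ≤ L (j ≠ l): ∫sin²(jπx/L) dx = L/2, ∫sin(jπx/L)·sin(lπx/L) dx = 0; diagonal moments ∫x·sin²(jπx/L) dx = L²/4, ∫x²·sin²(jπx/L) dx = L³·(1/6 − 1/(4j²π²)); cross terms ∫x·sin(jπx/L)·sin(lπx/L) dx = 0 for j + l even and −4jlL²/(π²(j² − l²)²) for j + l odd, ∫x²·sin(jπx/L)·sin(lπx/L) dx = (−1)^(j+l)·4jlL³/(π²(j² − l²)²); higher powers the same way via product-to-sum and parts.
Normalization: ∫|ψ|² dx = 5.4337.
⟨x⟩ = 0.94193 and ⟨x²⟩ = 1.1612.
(Δx)² = 1.1612 − (0.94193)² = 0.27394.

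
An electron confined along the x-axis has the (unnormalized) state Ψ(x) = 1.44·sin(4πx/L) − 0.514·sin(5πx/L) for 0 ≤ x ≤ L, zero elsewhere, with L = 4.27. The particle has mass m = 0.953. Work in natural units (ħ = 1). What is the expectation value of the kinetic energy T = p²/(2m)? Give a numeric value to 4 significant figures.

T = −(ħ²/2m) d²/dx², so ⟨T⟩ = −(ħ²/2m) ∫ Ψ*·Ψ'' dx / ∫|Ψ|² dx; with m = 0.953.
d²/dx² sin(jπx/L) = −(jπ/L)²·sin(jπx/L); on 0 ≤ x ≤ L, ∫sin²(jπx/L) dx = L/2 and ∫sin(jπx/L)·sin(lπx/L) dx = 0 for j ≠ l, so only diagonal terms survive in ∫|Ψ|² and ∫Ψ·Ψ″; ∫Ψ·Ψ′ dx = [Ψ²/2] between the walls = 0.
State is unnormalized: ∫|Ψ|² dx = 4.9912, and ∫Ψ*·(−ħ²/2m · Ψ'') dx = 24.122, so ⟨T⟩ = 24.122 / 4.9912.
⟨T⟩ = 4.8329.

4.833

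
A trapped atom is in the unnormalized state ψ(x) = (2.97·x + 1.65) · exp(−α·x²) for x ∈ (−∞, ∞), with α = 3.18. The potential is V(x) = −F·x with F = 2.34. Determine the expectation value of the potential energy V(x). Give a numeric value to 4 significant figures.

-0.5278

⟨V⟩ = ∫ V(x)·|ψ|² dx / ∫|ψ|² dx.
Expand each integrand as polynomial × e^(−2αx²) and use ∫x^(2j)·e^(−2αx²) dx = (2j−1)!!/(4α)^j · √(π/(2α)), odd powers → 0; here √(π/(2α)) = 0.70282.
State is unnormalized: ∫|ψ|² dx = 2.4008, and ∫ψ*·V(x)·ψ dx = -1.2672, so ⟨V⟩ = -1.2672 / 2.4008.
⟨V⟩ = -0.52782.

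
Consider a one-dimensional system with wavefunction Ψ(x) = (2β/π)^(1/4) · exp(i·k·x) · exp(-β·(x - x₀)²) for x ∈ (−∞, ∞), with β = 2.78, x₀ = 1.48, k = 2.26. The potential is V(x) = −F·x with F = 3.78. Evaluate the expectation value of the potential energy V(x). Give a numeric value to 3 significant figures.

-5.59

⟨V⟩ = ∫ V(x)·|Ψ|² dx.
Gaussian moments (u = x − x₀): ∫u^(2j)·e^(−2βu²) du = (2j−1)!!/(4β)^j · √(π/(2β)), odd powers integrate to 0; here √(π/(2β)) = 0.75169.
⟨V⟩ = -5.5944.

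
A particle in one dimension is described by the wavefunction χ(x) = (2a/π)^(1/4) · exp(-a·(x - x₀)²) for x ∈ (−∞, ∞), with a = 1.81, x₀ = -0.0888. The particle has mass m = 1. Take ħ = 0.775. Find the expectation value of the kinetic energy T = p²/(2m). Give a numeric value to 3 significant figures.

T = −(ħ²/2m) d²/dx², so ⟨T⟩ = −(ħ²/2m) ∫ χ*·χ'' dx; with m = 1.
Gaussian moments (u = x − x₀): ∫u^(2j)·e^(−2au²) du = (2j−1)!!/(4a)^j · √(π/(2a)), odd powers integrate to 0; here √(π/(2a)) = 0.93158. Derivatives: d/dx e^(−au²) = −2au·e^(−au²), d²/dx² e^(−au²) = (4a²u² − 2a)·e^(−au²).
⟨T⟩ = 0.54357.

0.544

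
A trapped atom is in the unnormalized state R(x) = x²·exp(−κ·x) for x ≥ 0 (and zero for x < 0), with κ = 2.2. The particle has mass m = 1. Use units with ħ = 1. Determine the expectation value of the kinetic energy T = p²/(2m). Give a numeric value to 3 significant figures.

0.807

T = −(ħ²/2m) d²/dx², so ⟨T⟩ = −(ħ²/2m) ∫ R*·R'' dx / ∫|R|² dx; with m = 1.
Differentiate x²·exp(−κ·x) with the product rule; every integrand then reduces to terms xʲ·e^(−2κx) on [0, ∞), with ∫₀^∞ xʲ·e^(−2κx) dx = j!/(2κ)^(j+1).
State is unnormalized: ∫|R|² dx = 0.014553, and ∫R*·(−ħ²/2m · R'') dx = 0.011739, so ⟨T⟩ = 0.011739 / 0.014553.
⟨T⟩ = 0.80667.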